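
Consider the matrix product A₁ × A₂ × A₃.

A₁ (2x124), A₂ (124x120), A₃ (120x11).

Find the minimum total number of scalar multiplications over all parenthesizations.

Order (A₁ × (A₂ × A₃)): (A₂ × A₃): 124×120 by 120×11 → 124×11, cost 124·120·11 = 163680; (A₁ × (A₂ × A₃)): 2×124 by 124×11 → 2×11, cost 2·124·11 = 2728; cumulative 166408. Total 166408.
Order ((A₁ × A₂) × A₃): (A₁ × A₂): 2×124 by 124×120 → 2×120, cost 2·124·120 = 29760; ((A₁ × A₂) × A₃): 2×120 by 120×11 → 2×11, cost 2·120·11 = 2640; cumulative 32400. Total 32400.
Minimum: 32400.

32400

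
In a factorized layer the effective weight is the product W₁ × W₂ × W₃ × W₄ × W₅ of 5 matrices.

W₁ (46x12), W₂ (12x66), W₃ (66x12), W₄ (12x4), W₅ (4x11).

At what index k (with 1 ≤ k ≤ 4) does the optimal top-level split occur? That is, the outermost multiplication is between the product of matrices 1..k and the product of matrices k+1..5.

4

Adjacent pairs: W₁W₂ = 46·12·66 = 36432; W₂W₃ = 12·66·12 = 9504; W₃W₄ = 66·12·4 = 3168; W₄W₅ = 12·4·11 = 528.
Length 3: W₁..W₃: k=1: 0+9504+46·12·12=16128; k=2: 36432+0+46·66·12=72864 → min 16128 | W₂..W₄: k=2: 0+3168+12·66·4=6336; k=3: 9504+0+12·12·4=10080 → min 6336 | W₃..W₅: k=3: 0+528+66·12·11=9240; k=4: 3168+0+66·4·11=6072 → min 6072.
Length 4: W₁..W₄: k=1: 0+6336+46·12·4=8544; k=2: 36432+3168+46·66·4=51744; k=3: 16128+0+46·12·4=18336 → min 8544 | W₂..W₅: k=2: 0+6072+12·66·11=14784; k=3: 9504+528+12·12·11=11616; k=4: 6336+0+12·4·11=6864 → min 6864.
Top-level splits: k=1: (W₁..W₁)·(W₂..W₅) → 0+6864+46·12·11 = 12936; k=2: (W₁..W₂)·(W₃..W₅) → 36432+6072+46·66·11 = 75900; k=3: (W₁..W₃)·(W₄..W₅) → 16128+528+46·12·11 = 22728; k=4: (W₁..W₄)·(W₅..W₅) → 8544+0+46·4·11 = 10568.
Best split is after W₄, i.e. k = 4.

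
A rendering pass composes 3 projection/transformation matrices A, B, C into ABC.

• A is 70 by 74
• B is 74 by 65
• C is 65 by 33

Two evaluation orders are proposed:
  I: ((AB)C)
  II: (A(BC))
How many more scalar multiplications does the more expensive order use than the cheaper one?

157180

Order I = ((AB)C): (AB): 70×74 by 74×65 → 70×65, cost 70·74·65 = 336700; ((AB)C): 70×65 by 65×33 → 70×33, cost 70·65·33 = 150150; cumulative 486850. Total 486850.
Order II = (A(BC)): (BC): 74×65 by 65×33 → 74×33, cost 74·65·33 = 158730; (A(BC)): 70×74 by 74×33 → 70×33, cost 70·74·33 = 170940; cumulative 329670. Total 329670.
Difference: |486850 − 329670| = 157180.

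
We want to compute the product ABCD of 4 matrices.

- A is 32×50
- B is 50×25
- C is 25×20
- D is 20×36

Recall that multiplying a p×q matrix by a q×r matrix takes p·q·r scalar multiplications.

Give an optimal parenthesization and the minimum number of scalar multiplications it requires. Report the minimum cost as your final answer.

79040

Adjacent pairs: AB = 32·50·25 = 40000; BC = 50·25·20 = 25000; CD = 25·20·36 = 18000.
Length 3: A..C: k=1: 0+25000+32·50·20=57000; k=2: 40000+0+32·25·20=56000 → min 56000 | B..D: k=2: 0+18000+50·25·36=63000; k=3: 25000+0+50·20·36=61000 → min 61000.
Length 4: A..D: k=1: 0+61000+32·50·36=118600; k=2: 40000+18000+32·25·36=86800; k=3: 56000+0+32·20·36=79040 → min 79040.
Optimal parenthesization: (((AB)C)D) with cost 79040.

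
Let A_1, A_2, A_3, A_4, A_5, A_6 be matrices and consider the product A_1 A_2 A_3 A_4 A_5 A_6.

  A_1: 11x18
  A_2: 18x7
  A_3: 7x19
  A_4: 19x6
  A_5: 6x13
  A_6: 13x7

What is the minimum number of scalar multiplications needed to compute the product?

Adjacent pairs: A_1A_2 = 11·18·7 = 1386; A_2A_3 = 18·7·19 = 2394; A_3A_4 = 7·19·6 = 798; A_4A_5 = 19·6·13 = 1482; A_5A_6 = 6·13·7 = 546.
Length 3: A_1..A_3: k=1: 0+2394+11·18·19=6156; k=2: 1386+0+11·7·19=2849 → min 2849 | A_2..A_4: k=2: 0+798+18·7·6=1554; k=3: 2394+0+18·19·6=4446 → min 1554 | A_3..A_5: k=3: 0+1482+7·19·13=3211; k=4: 798+0+7·6·13=1344 → min 1344 | A_4..A_6: k=4: 0+546+19·6·7=1344; k=5: 1482+0+19·13·7=3211 → min 1344.
Length 4: A_1..A_4: k=1: 0+1554+11·18·6=2742; k=2: 1386+798+11·7·6=2646; k=3: 2849+0+11·19·6=4103 → min 2646 | A_2..A_5: k=2: 0+1344+18·7·13=2982; k=3: 2394+1482+18·19·13=8322; k=4: 1554+0+18·6·13=2958 → min 2958 | A_3..A_6: k=3: 0+1344+7·19·7=2275; k=4: 798+546+7·6·7=1638; k=5: 1344+0+7·13·7=1981 → min 1638.
Length 5: A_1..A_5: k=1: 0+2958+11·18·13=5532; k=2: 1386+1344+11·7·13=3731; k=3: 2849+1482+11·19·13=7048; k=4: 2646+0+11·6·13=3504 → min 3504 | A_2..A_6: k=2: 0+1638+18·7·7=2520; k=3: 2394+1344+18·19·7=6132; k=4: 1554+546+18·6·7=2856; k=5: 2958+0+18·13·7=4596 → min 2520.
Length 6: A_1..A_6: k=1: 0+2520+11·18·7=3906; k=2: 1386+1638+11·7·7=3563; k=3: 2849+1344+11·19·7=5656; k=4: 2646+546+11·6·7=3654; k=5: 3504+0+11·13·7=4505 → min 3563.
Optimal order: ((A_1 A_2) ((A_3 A_4) (A_5 A_6))) with cost 3563.

3563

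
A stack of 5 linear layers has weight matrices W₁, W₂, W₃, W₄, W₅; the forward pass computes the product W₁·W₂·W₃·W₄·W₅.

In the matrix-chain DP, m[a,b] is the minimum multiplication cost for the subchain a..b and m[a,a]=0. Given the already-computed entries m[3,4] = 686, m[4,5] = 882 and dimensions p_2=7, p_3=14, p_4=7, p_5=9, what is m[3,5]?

m[3,5] = min over k∈[3,4] of m[3,k]+m[k+1,5]+p_{2}·p_k·p_{5}.
k=3: 0 + 882 + 7·14·9 = 1764; k=4: 686 + 0 + 7·7·9 = 1127.
Minimum: 1127 at k=4.

1127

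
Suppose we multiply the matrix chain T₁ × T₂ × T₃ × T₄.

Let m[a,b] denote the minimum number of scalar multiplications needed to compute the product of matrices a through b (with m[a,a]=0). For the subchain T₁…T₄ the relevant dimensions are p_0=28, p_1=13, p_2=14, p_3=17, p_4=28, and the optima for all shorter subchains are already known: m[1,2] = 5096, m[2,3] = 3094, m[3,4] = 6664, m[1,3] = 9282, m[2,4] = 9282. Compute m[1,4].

m[1,4] = min over k∈[1,3] of m[1,k]+m[k+1,4]+p_{0}·p_k·p_{4}.
k=1: 0 + 9282 + 28·13·28 = 19474; k=2: 5096 + 6664 + 28·14·28 = 22736; k=3: 9282 + 0 + 28·17·28 = 22610.
Minimum: 19474 at k=1.

19474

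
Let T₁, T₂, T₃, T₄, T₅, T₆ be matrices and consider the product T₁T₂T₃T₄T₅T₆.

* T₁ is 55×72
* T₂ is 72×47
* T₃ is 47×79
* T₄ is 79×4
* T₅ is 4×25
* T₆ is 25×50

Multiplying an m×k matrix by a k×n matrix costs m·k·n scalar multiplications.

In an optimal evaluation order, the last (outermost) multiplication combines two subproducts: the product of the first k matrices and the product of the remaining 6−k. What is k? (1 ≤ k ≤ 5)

4

Adjacent pairs: T₁T₂ = 55·72·47 = 186120; T₂T₃ = 72·47·79 = 267336; T₃T₄ = 47·79·4 = 14852; T₄T₅ = 79·4·25 = 7900; T₅T₆ = 4·25·50 = 5000.
Length 3: T₁..T₃: k=1: 0+267336+55·72·79=580176; k=2: 186120+0+55·47·79=390335 → min 390335 | T₂..T₄: k=2: 0+14852+72·47·4=28388; k=3: 267336+0+72·79·4=290088 → min 28388 | T₃..T₅: k=3: 0+7900+47·79·25=100725; k=4: 14852+0+47·4·25=19552 → min 19552 | T₄..T₆: k=4: 0+5000+79·4·50=20800; k=5: 7900+0+79·25·50=106650 → min 20800.
Length 4: T₁..T₄: k=1: 0+28388+55·72·4=44228; k=2: 186120+14852+55·47·4=211312; k=3: 390335+0+55·79·4=407715 → min 44228 | T₂..T₅: k=2: 0+19552+72·47·25=104152; k=3: 267336+7900+72·79·25=417436; k=4: 28388+0+72·4·25=35588 → min 35588 | T₃..T₆: k=3: 0+20800+47·79·50=206450; k=4: 14852+5000+47·4·50=29252; k=5: 19552+0+47·25·50=78302 → min 29252.
Length 5: T₁..T₅: k=1: 0+35588+55·72·25=134588; k=2: 186120+19552+55·47·25=270297; k=3: 390335+7900+55·79·25=506860; k=4: 44228+0+55·4·25=49728 → min 49728 | T₂..T₆: k=2: 0+29252+72·47·50=198452; k=3: 267336+20800+72·79·50=572536; k=4: 28388+5000+72·4·50=47788; k=5: 35588+0+72·25·50=125588 → min 47788.
Top-level splits: k=1: (T₁..T₁)·(T₂..T₆) → 0+47788+55·72·50 = 245788; k=2: (T₁..T₂)·(T₃..T₆) → 186120+29252+55·47·50 = 344622; k=3: (T₁..T₃)·(T₄..T₆) → 390335+20800+55·79·50 = 628385; k=4: (T₁..T₄)·(T₅..T₆) → 44228+5000+55·4·50 = 60228; k=5: (T₁..T₅)·(T₆..T₆) → 49728+0+55·25·50 = 118478.
Best split is after T₄, i.e. k = 4.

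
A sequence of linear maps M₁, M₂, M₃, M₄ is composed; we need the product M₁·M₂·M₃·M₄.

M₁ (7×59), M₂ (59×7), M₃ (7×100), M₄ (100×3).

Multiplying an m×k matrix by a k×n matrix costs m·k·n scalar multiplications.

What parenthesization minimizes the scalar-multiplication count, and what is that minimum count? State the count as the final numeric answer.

Adjacent pairs: M₁M₂ = 7·59·7 = 2891; M₂M₃ = 59·7·100 = 41300; M₃M₄ = 7·100·3 = 2100.
Length 3: M₁..M₃: k=1: 0+41300+7·59·100=82600; k=2: 2891+0+7·7·100=7791 → min 7791 | M₂..M₄: k=2: 0+2100+59·7·3=3339; k=3: 41300+0+59·100·3=59000 → min 3339.
Length 4: M₁..M₄: k=1: 0+3339+7·59·3=4578; k=2: 2891+2100+7·7·3=5138; k=3: 7791+0+7·100·3=9891 → min 4578.
Optimal parenthesization: (M₁·(M₂·(M₃·M₄))) with cost 4578.

4578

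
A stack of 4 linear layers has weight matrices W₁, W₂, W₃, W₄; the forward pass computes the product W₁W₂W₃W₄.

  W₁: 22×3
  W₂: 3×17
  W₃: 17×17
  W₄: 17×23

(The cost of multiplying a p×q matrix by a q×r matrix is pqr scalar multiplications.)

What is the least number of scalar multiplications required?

Adjacent pairs: W₁W₂ = 22·3·17 = 1122; W₂W₃ = 3·17·17 = 867; W₃W₄ = 17·17·23 = 6647.
Length 3: W₁..W₃: k=1: 0+867+22·3·17=1989; k=2: 1122+0+22·17·17=7480 → min 1989 | W₂..W₄: k=2: 0+6647+3·17·23=7820; k=3: 867+0+3·17·23=2040 → min 2040.
Length 4: W₁..W₄: k=1: 0+2040+22·3·23=3558; k=2: 1122+6647+22·17·23=16371; k=3: 1989+0+22·17·23=10591 → min 3558.
Optimal order: (W₁((W₂W₃)W₄)) with cost 3558.

3558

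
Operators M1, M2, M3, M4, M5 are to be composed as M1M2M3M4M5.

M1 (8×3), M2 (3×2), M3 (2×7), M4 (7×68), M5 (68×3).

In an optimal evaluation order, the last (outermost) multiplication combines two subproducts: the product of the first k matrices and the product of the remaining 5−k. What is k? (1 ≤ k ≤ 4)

Adjacent pairs: M1M2 = 8·3·2 = 48; M2M3 = 3·2·7 = 42; M3M4 = 2·7·68 = 952; M4M5 = 7·68·3 = 1428.
Length 3: M1..M3: k=1: 0+42+8·3·7=210; k=2: 48+0+8·2·7=160 → min 160 | M2..M4: k=2: 0+952+3·2·68=1360; k=3: 42+0+3·7·68=1470 → min 1360 | M3..M5: k=3: 0+1428+2·7·3=1470; k=4: 952+0+2·68·3=1360 → min 1360.
Length 4: M1..M4: k=1: 0+1360+8·3·68=2992; k=2: 48+952+8·2·68=2088; k=3: 160+0+8·7·68=3968 → min 2088 | M2..M5: k=2: 0+1360+3·2·3=1378; k=3: 42+1428+3·7·3=1533; k=4: 1360+0+3·68·3=1972 → min 1378.
Top-level splits: k=1: (M1..M1)·(M2..M5) → 0+1378+8·3·3 = 1450; k=2: (M1..M2)·(M3..M5) → 48+1360+8·2·3 = 1456; k=3: (M1..M3)·(M4..M5) → 160+1428+8·7·3 = 1756; k=4: (M1..M4)·(M5..M5) → 2088+0+8·68·3 = 3720.
Best split is after M1, i.e. k = 1.

1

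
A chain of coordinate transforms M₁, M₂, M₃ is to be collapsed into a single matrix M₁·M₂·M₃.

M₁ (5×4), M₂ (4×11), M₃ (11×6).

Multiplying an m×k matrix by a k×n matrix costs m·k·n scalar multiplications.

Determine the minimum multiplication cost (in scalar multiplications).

Order (M₁·(M₂·M₃)): (M₂·M₃): 4×11 by 11×6 → 4×6, cost 4·11·6 = 264; (M₁·(M₂·M₃)): 5×4 by 4×6 → 5×6, cost 5·4·6 = 120; cumulative 384. Total 384.
Order ((M₁·M₂)·M₃): (M₁·M₂): 5×4 by 4×11 → 5×11, cost 5·4·11 = 220; ((M₁·M₂)·M₃): 5×11 by 11×6 → 5×6, cost 5·11·6 = 330; cumulative 550. Total 550.
Minimum: 384.

384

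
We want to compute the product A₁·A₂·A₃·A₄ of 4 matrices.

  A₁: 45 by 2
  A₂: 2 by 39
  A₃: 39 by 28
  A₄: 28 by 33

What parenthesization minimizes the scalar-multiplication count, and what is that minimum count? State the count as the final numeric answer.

7002

Adjacent pairs: A₁A₂ = 45·2·39 = 3510; A₂A₃ = 2·39·28 = 2184; A₃A₄ = 39·28·33 = 36036.
Length 3: A₁..A₃: k=1: 0+2184+45·2·28=4704; k=2: 3510+0+45·39·28=52650 → min 4704 | A₂..A₄: k=2: 0+36036+2·39·33=38610; k=3: 2184+0+2·28·33=4032 → min 4032.
Length 4: A₁..A₄: k=1: 0+4032+45·2·33=7002; k=2: 3510+36036+45·39·33=97461; k=3: 4704+0+45·28·33=46284 → min 7002.
Optimal parenthesization: (A₁·((A₂·A₃)·A₄)) with cost 7002.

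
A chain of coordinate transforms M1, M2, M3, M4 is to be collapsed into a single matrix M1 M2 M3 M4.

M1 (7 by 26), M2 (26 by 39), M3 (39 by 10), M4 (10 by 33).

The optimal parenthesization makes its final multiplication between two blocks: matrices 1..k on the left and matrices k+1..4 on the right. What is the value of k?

Adjacent pairs: M1M2 = 7·26·39 = 7098; M2M3 = 26·39·10 = 10140; M3M4 = 39·10·33 = 12870.
Length 3: M1..M3: k=1: 0+10140+7·26·10=11960; k=2: 7098+0+7·39·10=9828 → min 9828 | M2..M4: k=2: 0+12870+26·39·33=46332; k=3: 10140+0+26·10·33=18720 → min 18720.
Top-level splits: k=1: (M1..M1)·(M2..M4) → 0+18720+7·26·33 = 24726; k=2: (M1..M2)·(M3..M4) → 7098+12870+7·39·33 = 28977; k=3: (M1..M3)·(M4..M4) → 9828+0+7·10·33 = 12138.
Best split is after M3, i.e. k = 3.

3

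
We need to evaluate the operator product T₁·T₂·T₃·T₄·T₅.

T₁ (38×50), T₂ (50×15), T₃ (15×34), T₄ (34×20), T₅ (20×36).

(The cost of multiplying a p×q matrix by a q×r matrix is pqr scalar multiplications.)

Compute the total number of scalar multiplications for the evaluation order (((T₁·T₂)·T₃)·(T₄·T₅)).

118872

(T₁·T₂): 38×50 by 50×15 → 38×15, cost 38·50·15 = 28500
((T₁·T₂)·T₃): 38×15 by 15×34 → 38×34, cost 38·15·34 = 19380; cumulative 47880
(T₄·T₅): 34×20 by 20×36 → 34×36, cost 34·20·36 = 24480
(((T₁·T₂)·T₃)·(T₄·T₅)): 38×34 by 34×36 → 38×36, cost 38·34·36 = 46512; cumulative 118872
Total: 118872 scalar multiplications.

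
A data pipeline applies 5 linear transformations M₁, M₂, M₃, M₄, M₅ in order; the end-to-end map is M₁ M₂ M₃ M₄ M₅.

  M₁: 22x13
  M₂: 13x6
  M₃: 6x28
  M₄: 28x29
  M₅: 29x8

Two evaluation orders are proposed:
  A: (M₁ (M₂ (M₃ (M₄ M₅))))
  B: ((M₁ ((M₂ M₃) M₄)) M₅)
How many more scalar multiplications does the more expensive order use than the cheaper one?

15386

Order A = (M₁ (M₂ (M₃ (M₄ M₅)))): (M₄ M₅): 28×29 by 29×8 → 28×8, cost 28·29·8 = 6496; (M₃ (M₄ M₅)): 6×28 by 28×8 → 6×8, cost 6·28·8 = 1344; cumulative 7840; (M₂ (M₃ (M₄ M₅))): 13×6 by 6×8 → 13×8, cost 13·6·8 = 624; cumulative 8464; (M₁ (M₂ (M₃ (M₄ M₅)))): 22×13 by 13×8 → 22×8, cost 22·13·8 = 2288; cumulative 10752. Total 10752.
Order B = ((M₁ ((M₂ M₃) M₄)) M₅): (M₂ M₃): 13×6 by 6×28 → 13×28, cost 13·6·28 = 2184; ((M₂ M₃) M₄): 13×28 by 28×29 → 13×29, cost 13·28·29 = 10556; cumulative 12740; (M₁ ((M₂ M₃) M₄)): 22×13 by 13×29 → 22×29, cost 22·13·29 = 8294; cumulative 21034; ((M₁ ((M₂ M₃) M₄)) M₅): 22×29 by 29×8 → 22×8, cost 22·29·8 = 5104; cumulative 26138. Total 26138.
Difference: |10752 − 26138| = 15386.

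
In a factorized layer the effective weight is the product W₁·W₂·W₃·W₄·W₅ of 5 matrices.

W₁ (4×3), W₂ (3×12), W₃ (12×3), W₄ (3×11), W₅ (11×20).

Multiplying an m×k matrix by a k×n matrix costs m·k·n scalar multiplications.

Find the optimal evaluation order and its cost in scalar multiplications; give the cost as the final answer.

Adjacent pairs: W₁W₂ = 4·3·12 = 144; W₂W₃ = 3·12·3 = 108; W₃W₄ = 12·3·11 = 396; W₄W₅ = 3·11·20 = 660.
Length 3: W₁..W₃: k=1: 0+108+4·3·3=144; k=2: 144+0+4·12·3=288 → min 144 | W₂..W₄: k=2: 0+396+3·12·11=792; k=3: 108+0+3·3·11=207 → min 207 | W₃..W₅: k=3: 0+660+12·3·20=1380; k=4: 396+0+12·11·20=3036 → min 1380.
Length 4: W₁..W₄: k=1: 0+207+4·3·11=339; k=2: 144+396+4·12·11=1068; k=3: 144+0+4·3·11=276 → min 276 | W₂..W₅: k=2: 0+1380+3·12·20=2100; k=3: 108+660+3·3·20=948; k=4: 207+0+3·11·20=867 → min 867.
Length 5: W₁..W₅: k=1: 0+867+4·3·20=1107; k=2: 144+1380+4·12·20=2484; k=3: 144+660+4·3·20=1044; k=4: 276+0+4·11·20=1156 → min 1044.
Optimal parenthesization: ((W₁·(W₂·W₃))·(W₄·W₅)) with cost 1044.

1044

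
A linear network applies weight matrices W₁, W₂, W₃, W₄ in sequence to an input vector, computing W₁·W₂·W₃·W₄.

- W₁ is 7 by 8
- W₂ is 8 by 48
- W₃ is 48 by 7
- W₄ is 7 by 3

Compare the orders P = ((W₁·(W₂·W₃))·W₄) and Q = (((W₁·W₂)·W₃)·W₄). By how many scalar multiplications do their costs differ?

1960

Order P = ((W₁·(W₂·W₃))·W₄): (W₂·W₃): 8×48 by 48×7 → 8×7, cost 8·48·7 = 2688; (W₁·(W₂·W₃)): 7×8 by 8×7 → 7×7, cost 7·8·7 = 392; cumulative 3080; ((W₁·(W₂·W₃))·W₄): 7×7 by 7×3 → 7×3, cost 7·7·3 = 147; cumulative 3227. Total 3227.
Order Q = (((W₁·W₂)·W₃)·W₄): (W₁·W₂): 7×8 by 8×48 → 7×48, cost 7·8·48 = 2688; ((W₁·W₂)·W₃): 7×48 by 48×7 → 7×7, cost 7·48·7 = 2352; cumulative 5040; (((W₁·W₂)·W₃)·W₄): 7×7 by 7×3 → 7×3, cost 7·7·3 = 147; cumulative 5187. Total 5187.
Difference: |3227 − 5187| = 1960.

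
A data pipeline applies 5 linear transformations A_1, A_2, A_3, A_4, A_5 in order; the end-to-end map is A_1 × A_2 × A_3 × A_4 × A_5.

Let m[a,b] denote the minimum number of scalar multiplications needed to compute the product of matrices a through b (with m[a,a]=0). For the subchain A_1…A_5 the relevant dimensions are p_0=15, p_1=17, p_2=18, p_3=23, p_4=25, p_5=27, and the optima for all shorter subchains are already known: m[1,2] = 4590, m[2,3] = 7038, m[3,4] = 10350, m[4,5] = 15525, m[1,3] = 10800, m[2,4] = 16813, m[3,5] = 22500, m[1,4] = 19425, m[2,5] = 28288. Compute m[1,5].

m[1,5] = min over k∈[1,4] of m[1,k]+m[k+1,5]+p_{0}·p_k·p_{5}.
k=1: 0 + 28288 + 15·17·27 = 35173; k=2: 4590 + 22500 + 15·18·27 = 34380; k=3: 10800 + 15525 + 15·23·27 = 35640; k=4: 19425 + 0 + 15·25·27 = 29550.
Minimum: 29550 at k=4.

29550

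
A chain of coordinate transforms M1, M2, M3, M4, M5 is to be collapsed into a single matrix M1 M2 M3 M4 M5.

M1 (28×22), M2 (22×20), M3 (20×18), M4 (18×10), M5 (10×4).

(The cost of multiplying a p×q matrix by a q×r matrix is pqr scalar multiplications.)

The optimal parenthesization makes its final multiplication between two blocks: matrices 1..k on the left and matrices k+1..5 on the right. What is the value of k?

Adjacent pairs: M1M2 = 28·22·20 = 12320; M2M3 = 22·20·18 = 7920; M3M4 = 20·18·10 = 3600; M4M5 = 18·10·4 = 720.
Length 3: M1..M3: k=1: 0+7920+28·22·18=19008; k=2: 12320+0+28·20·18=22400 → min 19008 | M2..M4: k=2: 0+3600+22·20·10=8000; k=3: 7920+0+22·18·10=11880 → min 8000 | M3..M5: k=3: 0+720+20·18·4=2160; k=4: 3600+0+20·10·4=4400 → min 2160.
Length 4: M1..M4: k=1: 0+8000+28·22·10=14160; k=2: 12320+3600+28·20·10=21520; k=3: 19008+0+28·18·10=24048 → min 14160 | M2..M5: k=2: 0+2160+22·20·4=3920; k=3: 7920+720+22·18·4=10224; k=4: 8000+0+22·10·4=8880 → min 3920.
Top-level splits: k=1: (M1..M1)·(M2..M5) → 0+3920+28·22·4 = 6384; k=2: (M1..M2)·(M3..M5) → 12320+2160+28·20·4 = 16720; k=3: (M1..M3)·(M4..M5) → 19008+720+28·18·4 = 21744; k=4: (M1..M4)·(M5..M5) → 14160+0+28·10·4 = 15280.
Best split is after M1, i.e. k = 1.

1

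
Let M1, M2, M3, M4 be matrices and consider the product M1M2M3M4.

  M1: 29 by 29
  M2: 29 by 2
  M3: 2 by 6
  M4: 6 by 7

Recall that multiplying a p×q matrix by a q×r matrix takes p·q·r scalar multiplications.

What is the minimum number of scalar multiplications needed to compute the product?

2172

Adjacent pairs: M1M2 = 29·29·2 = 1682; M2M3 = 29·2·6 = 348; M3M4 = 2·6·7 = 84.
Length 3: M1..M3: k=1: 0+348+29·29·6=5394; k=2: 1682+0+29·2·6=2030 → min 2030 | M2..M4: k=2: 0+84+29·2·7=490; k=3: 348+0+29·6·7=1566 → min 490.
Length 4: M1..M4: k=1: 0+490+29·29·7=6377; k=2: 1682+84+29·2·7=2172; k=3: 2030+0+29·6·7=3248 → min 2172.
Optimal order: ((M1M2)(M3M4)) with cost 2172.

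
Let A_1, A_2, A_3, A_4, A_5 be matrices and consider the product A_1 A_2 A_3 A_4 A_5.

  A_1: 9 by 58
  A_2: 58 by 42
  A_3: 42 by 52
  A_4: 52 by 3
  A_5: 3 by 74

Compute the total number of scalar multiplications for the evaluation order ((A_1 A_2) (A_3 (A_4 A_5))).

223056

(A_1 A_2): 9×58 by 58×42 → 9×42, cost 9·58·42 = 21924
(A_4 A_5): 52×3 by 3×74 → 52×74, cost 52·3·74 = 11544
(A_3 (A_4 A_5)): 42×52 by 52×74 → 42×74, cost 42·52·74 = 161616; cumulative 173160
((A_1 A_2) (A_3 (A_4 A_5))): 9×42 by 42×74 → 9×74, cost 9·42·74 = 27972; cumulative 223056
Total: 223056 scalar multiplications.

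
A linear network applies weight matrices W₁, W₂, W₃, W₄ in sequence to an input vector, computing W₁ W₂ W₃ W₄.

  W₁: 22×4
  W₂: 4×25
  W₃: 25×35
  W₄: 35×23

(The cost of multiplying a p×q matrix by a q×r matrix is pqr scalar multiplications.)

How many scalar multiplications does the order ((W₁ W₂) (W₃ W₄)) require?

(W₁ W₂): 22×4 by 4×25 → 22×25, cost 22·4·25 = 2200
(W₃ W₄): 25×35 by 35×23 → 25×23, cost 25·35·23 = 20125
((W₁ W₂) (W₃ W₄)): 22×25 by 25×23 → 22×23, cost 22·25·23 = 12650; cumulative 34975
Total: 34975 scalar multiplications.

34975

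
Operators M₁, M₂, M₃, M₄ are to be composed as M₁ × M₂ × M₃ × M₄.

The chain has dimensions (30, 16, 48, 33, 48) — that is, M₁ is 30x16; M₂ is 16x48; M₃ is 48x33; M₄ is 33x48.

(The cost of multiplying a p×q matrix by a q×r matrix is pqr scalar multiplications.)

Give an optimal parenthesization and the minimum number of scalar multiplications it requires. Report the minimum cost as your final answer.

73728

Adjacent pairs: M₁M₂ = 30·16·48 = 23040; M₂M₃ = 16·48·33 = 25344; M₃M₄ = 48·33·48 = 76032.
Length 3: M₁..M₃: k=1: 0+25344+30·16·33=41184; k=2: 23040+0+30·48·33=70560 → min 41184 | M₂..M₄: k=2: 0+76032+16·48·48=112896; k=3: 25344+0+16·33·48=50688 → min 50688.
Length 4: M₁..M₄: k=1: 0+50688+30·16·48=73728; k=2: 23040+76032+30·48·48=168192; k=3: 41184+0+30·33·48=88704 → min 73728.
Optimal parenthesization: (M₁ × ((M₂ × M₃) × M₄)) with cost 73728.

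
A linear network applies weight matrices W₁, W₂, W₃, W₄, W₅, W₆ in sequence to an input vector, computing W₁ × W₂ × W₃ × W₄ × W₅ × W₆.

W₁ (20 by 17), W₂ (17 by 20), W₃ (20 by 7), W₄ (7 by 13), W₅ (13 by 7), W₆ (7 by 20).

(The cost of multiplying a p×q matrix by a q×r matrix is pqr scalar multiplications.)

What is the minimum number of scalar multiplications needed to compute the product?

9030

Adjacent pairs: W₁W₂ = 20·17·20 = 6800; W₂W₃ = 17·20·7 = 2380; W₃W₄ = 20·7·13 = 1820; W₄W₅ = 7·13·7 = 637; W₅W₆ = 13·7·20 = 1820.
Length 3: W₁..W₃: k=1: 0+2380+20·17·7=4760; k=2: 6800+0+20·20·7=9600 → min 4760 | W₂..W₄: k=2: 0+1820+17·20·13=6240; k=3: 2380+0+17·7·13=3927 → min 3927 | W₃..W₅: k=3: 0+637+20·7·7=1617; k=4: 1820+0+20·13·7=3640 → min 1617 | W₄..W₆: k=4: 0+1820+7·13·20=3640; k=5: 637+0+7·7·20=1617 → min 1617.
Length 4: W₁..W₄: k=1: 0+3927+20·17·13=8347; k=2: 6800+1820+20·20·13=13820; k=3: 4760+0+20·7·13=6580 → min 6580 | W₂..W₅: k=2: 0+1617+17·20·7=3997; k=3: 2380+637+17·7·7=3850; k=4: 3927+0+17·13·7=5474 → min 3850 | W₃..W₆: k=3: 0+1617+20·7·20=4417; k=4: 1820+1820+20·13·20=8840; k=5: 1617+0+20·7·20=4417 → min 4417.
Length 5: W₁..W₅: k=1: 0+3850+20·17·7=6230; k=2: 6800+1617+20·20·7=11217; k=3: 4760+637+20·7·7=6377; k=4: 6580+0+20·13·7=8400 → min 6230 | W₂..W₆: k=2: 0+4417+17·20·20=11217; k=3: 2380+1617+17·7·20=6377; k=4: 3927+1820+17·13·20=10167; k=5: 3850+0+17·7·20=6230 → min 6230.
Length 6: W₁..W₆: k=1: 0+6230+20·17·20=13030; k=2: 6800+4417+20·20·20=19217; k=3: 4760+1617+20·7·20=9177; k=4: 6580+1820+20·13·20=13600; k=5: 6230+0+20·7·20=9030 → min 9030.
Optimal order: ((W₁ × ((W₂ × W₃) × (W₄ × W₅))) × W₆) with cost 9030.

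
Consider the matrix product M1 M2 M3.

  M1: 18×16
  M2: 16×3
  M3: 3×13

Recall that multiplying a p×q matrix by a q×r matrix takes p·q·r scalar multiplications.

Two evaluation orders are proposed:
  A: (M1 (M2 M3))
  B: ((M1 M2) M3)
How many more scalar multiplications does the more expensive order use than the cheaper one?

2802

Order A = (M1 (M2 M3)): (M2 M3): 16×3 by 3×13 → 16×13, cost 16·3·13 = 624; (M1 (M2 M3)): 18×16 by 16×13 → 18×13, cost 18·16·13 = 3744; cumulative 4368. Total 4368.
Order B = ((M1 M2) M3): (M1 M2): 18×16 by 16×3 → 18×3, cost 18·16·3 = 864; ((M1 M2) M3): 18×3 by 3×13 → 18×13, cost 18·3·13 = 702; cumulative 1566. Total 1566.
Difference: |4368 − 1566| = 2802.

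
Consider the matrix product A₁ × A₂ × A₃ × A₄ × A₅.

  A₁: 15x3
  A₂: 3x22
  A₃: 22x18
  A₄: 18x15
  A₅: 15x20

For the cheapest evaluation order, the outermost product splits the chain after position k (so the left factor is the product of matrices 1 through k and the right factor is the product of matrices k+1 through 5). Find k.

Adjacent pairs: A₁A₂ = 15·3·22 = 990; A₂A₃ = 3·22·18 = 1188; A₃A₄ = 22·18·15 = 5940; A₄A₅ = 18·15·20 = 5400.
Length 3: A₁..A₃: k=1: 0+1188+15·3·18=1998; k=2: 990+0+15·22·18=6930 → min 1998 | A₂..A₄: k=2: 0+5940+3·22·15=6930; k=3: 1188+0+3·18·15=1998 → min 1998 | A₃..A₅: k=3: 0+5400+22·18·20=13320; k=4: 5940+0+22·15·20=12540 → min 12540.
Length 4: A₁..A₄: k=1: 0+1998+15·3·15=2673; k=2: 990+5940+15·22·15=11880; k=3: 1998+0+15·18·15=6048 → min 2673 | A₂..A₅: k=2: 0+12540+3·22·20=13860; k=3: 1188+5400+3·18·20=7668; k=4: 1998+0+3·15·20=2898 → min 2898.
Top-level splits: k=1: (A₁..A₁)·(A₂..A₅) → 0+2898+15·3·20 = 3798; k=2: (A₁..A₂)·(A₃..A₅) → 990+12540+15·22·20 = 20130; k=3: (A₁..A₃)·(A₄..A₅) → 1998+5400+15·18·20 = 12798; k=4: (A₁..A₄)·(A₅..A₅) → 2673+0+15·15·20 = 7173.
Best split is after A₁, i.e. k = 1.

1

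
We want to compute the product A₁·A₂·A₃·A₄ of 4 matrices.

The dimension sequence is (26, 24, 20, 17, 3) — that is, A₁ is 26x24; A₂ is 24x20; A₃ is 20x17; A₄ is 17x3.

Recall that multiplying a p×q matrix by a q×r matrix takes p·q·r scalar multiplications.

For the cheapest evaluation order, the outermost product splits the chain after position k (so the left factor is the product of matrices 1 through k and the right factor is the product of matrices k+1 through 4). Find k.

Adjacent pairs: A₁A₂ = 26·24·20 = 12480; A₂A₃ = 24·20·17 = 8160; A₃A₄ = 20·17·3 = 1020.
Length 3: A₁..A₃: k=1: 0+8160+26·24·17=18768; k=2: 12480+0+26·20·17=21320 → min 18768 | A₂..A₄: k=2: 0+1020+24·20·3=2460; k=3: 8160+0+24·17·3=9384 → min 2460.
Top-level splits: k=1: (A₁..A₁)·(A₂..A₄) → 0+2460+26·24·3 = 4332; k=2: (A₁..A₂)·(A₃..A₄) → 12480+1020+26·20·3 = 15060; k=3: (A₁..A₃)·(A₄..A₄) → 18768+0+26·17·3 = 20094.
Best split is after A₁, i.e. k = 1.

1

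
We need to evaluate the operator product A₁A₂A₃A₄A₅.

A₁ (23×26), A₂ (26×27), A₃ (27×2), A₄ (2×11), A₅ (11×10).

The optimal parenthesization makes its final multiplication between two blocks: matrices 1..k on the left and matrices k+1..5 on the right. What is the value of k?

3

Adjacent pairs: A₁A₂ = 23·26·27 = 16146; A₂A₃ = 26·27·2 = 1404; A₃A₄ = 27·2·11 = 594; A₄A₅ = 2·11·10 = 220.
Length 3: A₁..A₃: k=1: 0+1404+23·26·2=2600; k=2: 16146+0+23·27·2=17388 → min 2600 | A₂..A₄: k=2: 0+594+26·27·11=8316; k=3: 1404+0+26·2·11=1976 → min 1976 | A₃..A₅: k=3: 0+220+27·2·10=760; k=4: 594+0+27·11·10=3564 → min 760.
Length 4: A₁..A₄: k=1: 0+1976+23·26·11=8554; k=2: 16146+594+23·27·11=23571; k=3: 2600+0+23·2·11=3106 → min 3106 | A₂..A₅: k=2: 0+760+26·27·10=7780; k=3: 1404+220+26·2·10=2144; k=4: 1976+0+26·11·10=4836 → min 2144.
Top-level splits: k=1: (A₁..A₁)·(A₂..A₅) → 0+2144+23·26·10 = 8124; k=2: (A₁..A₂)·(A₃..A₅) → 16146+760+23·27·10 = 23116; k=3: (A₁..A₃)·(A₄..A₅) → 2600+220+23·2·10 = 3280; k=4: (A₁..A₄)·(A₅..A₅) → 3106+0+23·11·10 = 5636.
Best split is after A₃, i.e. k = 3.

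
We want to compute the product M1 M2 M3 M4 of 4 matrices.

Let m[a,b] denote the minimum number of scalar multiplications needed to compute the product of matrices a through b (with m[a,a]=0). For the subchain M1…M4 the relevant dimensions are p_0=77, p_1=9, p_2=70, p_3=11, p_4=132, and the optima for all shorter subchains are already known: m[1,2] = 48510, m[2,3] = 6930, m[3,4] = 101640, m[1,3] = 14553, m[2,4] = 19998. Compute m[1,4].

111474

m[1,4] = min over k∈[1,3] of m[1,k]+m[k+1,4]+p_{0}·p_k·p_{4}.
k=1: 0 + 19998 + 77·9·132 = 111474; k=2: 48510 + 101640 + 77·70·132 = 861630; k=3: 14553 + 0 + 77·11·132 = 126357.
Minimum: 111474 at k=1.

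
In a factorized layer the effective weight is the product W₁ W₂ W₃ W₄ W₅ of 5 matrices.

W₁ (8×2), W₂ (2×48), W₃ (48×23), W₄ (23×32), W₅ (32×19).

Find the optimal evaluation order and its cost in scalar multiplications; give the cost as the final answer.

Adjacent pairs: W₁W₂ = 8·2·48 = 768; W₂W₃ = 2·48·23 = 2208; W₃W₄ = 48·23·32 = 35328; W₄W₅ = 23·32·19 = 13984.
Length 3: W₁..W₃: k=1: 0+2208+8·2·23=2576; k=2: 768+0+8·48·23=9600 → min 2576 | W₂..W₄: k=2: 0+35328+2·48·32=38400; k=3: 2208+0+2·23·32=3680 → min 3680 | W₃..W₅: k=3: 0+13984+48·23·19=34960; k=4: 35328+0+48·32·19=64512 → min 34960.
Length 4: W₁..W₄: k=1: 0+3680+8·2·32=4192; k=2: 768+35328+8·48·32=48384; k=3: 2576+0+8·23·32=8464 → min 4192 | W₂..W₅: k=2: 0+34960+2·48·19=36784; k=3: 2208+13984+2·23·19=17066; k=4: 3680+0+2·32·19=4896 → min 4896.
Length 5: W₁..W₅: k=1: 0+4896+8·2·19=5200; k=2: 768+34960+8·48·19=43024; k=3: 2576+13984+8·23·19=20056; k=4: 4192+0+8·32·19=9056 → min 5200.
Optimal parenthesization: (W₁ (((W₂ W₃) W₄) W₅)) with cost 5200.

5200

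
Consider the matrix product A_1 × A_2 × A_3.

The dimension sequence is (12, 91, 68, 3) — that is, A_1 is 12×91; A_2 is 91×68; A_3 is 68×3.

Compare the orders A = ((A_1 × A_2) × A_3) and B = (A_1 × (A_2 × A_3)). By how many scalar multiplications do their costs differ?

54864

Order A = ((A_1 × A_2) × A_3): (A_1 × A_2): 12×91 by 91×68 → 12×68, cost 12·91·68 = 74256; ((A_1 × A_2) × A_3): 12×68 by 68×3 → 12×3, cost 12·68·3 = 2448; cumulative 76704. Total 76704.
Order B = (A_1 × (A_2 × A_3)): (A_2 × A_3): 91×68 by 68×3 → 91×3, cost 91·68·3 = 18564; (A_1 × (A_2 × A_3)): 12×91 by 91×3 → 12×3, cost 12·91·3 = 3276; cumulative 21840. Total 21840.
Difference: |76704 − 21840| = 54864.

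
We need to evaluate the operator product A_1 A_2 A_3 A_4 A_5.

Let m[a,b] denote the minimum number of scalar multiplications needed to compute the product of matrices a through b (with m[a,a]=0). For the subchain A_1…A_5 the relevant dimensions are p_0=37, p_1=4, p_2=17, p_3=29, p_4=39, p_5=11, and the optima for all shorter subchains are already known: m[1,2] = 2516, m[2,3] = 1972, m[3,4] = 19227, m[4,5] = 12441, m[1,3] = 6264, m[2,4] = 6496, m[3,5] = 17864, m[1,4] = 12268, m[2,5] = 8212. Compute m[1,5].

m[1,5] = min over k∈[1,4] of m[1,k]+m[k+1,5]+p_{0}·p_k·p_{5}.
k=1: 0 + 8212 + 37·4·11 = 9840; k=2: 2516 + 17864 + 37·17·11 = 27299; k=3: 6264 + 12441 + 37·29·11 = 30508; k=4: 12268 + 0 + 37·39·11 = 28141.
Minimum: 9840 at k=1.

9840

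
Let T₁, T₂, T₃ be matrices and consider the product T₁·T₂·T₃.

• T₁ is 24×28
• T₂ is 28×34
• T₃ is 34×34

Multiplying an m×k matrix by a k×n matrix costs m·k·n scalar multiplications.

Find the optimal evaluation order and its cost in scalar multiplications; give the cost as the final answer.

50592

(T₁·(T₂·T₃)): cost 55216.
((T₁·T₂)·T₃): cost 50592.
Optimal: ((T₁·T₂)·T₃) with cost 50592.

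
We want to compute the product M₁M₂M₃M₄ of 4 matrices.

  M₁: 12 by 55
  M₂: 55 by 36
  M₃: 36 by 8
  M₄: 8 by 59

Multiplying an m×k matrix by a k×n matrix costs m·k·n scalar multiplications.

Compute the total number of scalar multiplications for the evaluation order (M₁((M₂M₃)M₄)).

80740

(M₂M₃): 55×36 by 36×8 → 55×8, cost 55·36·8 = 15840
((M₂M₃)M₄): 55×8 by 8×59 → 55×59, cost 55·8·59 = 25960; cumulative 41800
(M₁((M₂M₃)M₄)): 12×55 by 55×59 → 12×59, cost 12·55·59 = 38940; cumulative 80740
Total: 80740 scalar multiplications.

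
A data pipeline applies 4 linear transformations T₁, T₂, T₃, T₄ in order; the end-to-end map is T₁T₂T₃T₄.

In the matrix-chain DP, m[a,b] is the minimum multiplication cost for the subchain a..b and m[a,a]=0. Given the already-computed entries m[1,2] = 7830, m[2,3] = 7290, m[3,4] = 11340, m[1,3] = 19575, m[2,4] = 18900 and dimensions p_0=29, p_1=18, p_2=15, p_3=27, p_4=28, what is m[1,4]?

m[1,4] = min over k∈[1,3] of m[1,k]+m[k+1,4]+p_{0}·p_k·p_{4}.
k=1: 0 + 18900 + 29·18·28 = 33516; k=2: 7830 + 11340 + 29·15·28 = 31350; k=3: 19575 + 0 + 29·27·28 = 41499.
Minimum: 31350 at k=2.

31350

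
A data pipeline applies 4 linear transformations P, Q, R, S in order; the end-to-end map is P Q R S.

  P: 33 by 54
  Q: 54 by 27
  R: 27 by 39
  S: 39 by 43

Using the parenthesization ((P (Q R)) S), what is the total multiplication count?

181701

(Q R): 54×27 by 27×39 → 54×39, cost 54·27·39 = 56862
(P (Q R)): 33×54 by 54×39 → 33×39, cost 33·54·39 = 69498; cumulative 126360
((P (Q R)) S): 33×39 by 39×43 → 33×43, cost 33·39·43 = 55341; cumulative 181701
Total: 181701 scalar multiplications.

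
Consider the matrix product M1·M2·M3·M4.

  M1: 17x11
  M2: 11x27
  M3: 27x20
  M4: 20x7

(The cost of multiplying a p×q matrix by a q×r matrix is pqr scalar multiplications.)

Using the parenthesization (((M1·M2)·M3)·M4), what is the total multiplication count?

(M1·M2): 17×11 by 11×27 → 17×27, cost 17·11·27 = 5049
((M1·M2)·M3): 17×27 by 27×20 → 17×20, cost 17·27·20 = 9180; cumulative 14229
(((M1·M2)·M3)·M4): 17×20 by 20×7 → 17×7, cost 17·20·7 = 2380; cumulative 16609
Total: 16609 scalar multiplications.

16609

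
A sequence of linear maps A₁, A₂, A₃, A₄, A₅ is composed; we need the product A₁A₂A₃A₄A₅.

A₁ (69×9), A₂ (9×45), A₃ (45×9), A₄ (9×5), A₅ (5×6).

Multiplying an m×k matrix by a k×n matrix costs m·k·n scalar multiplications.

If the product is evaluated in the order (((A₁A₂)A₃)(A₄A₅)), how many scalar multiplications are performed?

(A₁A₂): 69×9 by 9×45 → 69×45, cost 69·9·45 = 27945
((A₁A₂)A₃): 69×45 by 45×9 → 69×9, cost 69·45·9 = 27945; cumulative 55890
(A₄A₅): 9×5 by 5×6 → 9×6, cost 9·5·6 = 270
(((A₁A₂)A₃)(A₄A₅)): 69×9 by 9×6 → 69×6, cost 69·9·6 = 3726; cumulative 59886
Total: 59886 scalar multiplications.

59886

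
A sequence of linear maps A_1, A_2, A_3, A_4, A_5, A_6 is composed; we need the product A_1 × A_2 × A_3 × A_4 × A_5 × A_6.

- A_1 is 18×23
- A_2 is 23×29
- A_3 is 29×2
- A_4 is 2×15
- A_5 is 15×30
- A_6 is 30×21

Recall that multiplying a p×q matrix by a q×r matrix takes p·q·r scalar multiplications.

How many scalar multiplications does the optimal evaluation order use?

Adjacent pairs: A_1A_2 = 18·23·29 = 12006; A_2A_3 = 23·29·2 = 1334; A_3A_4 = 29·2·15 = 870; A_4A_5 = 2·15·30 = 900; A_5A_6 = 15·30·21 = 9450.
Length 3: A_1..A_3: k=1: 0+1334+18·23·2=2162; k=2: 12006+0+18·29·2=13050 → min 2162 | A_2..A_4: k=2: 0+870+23·29·15=10875; k=3: 1334+0+23·2·15=2024 → min 2024 | A_3..A_5: k=3: 0+900+29·2·30=2640; k=4: 870+0+29·15·30=13920 → min 2640 | A_4..A_6: k=4: 0+9450+2·15·21=10080; k=5: 900+0+2·30·21=2160 → min 2160.
Length 4: A_1..A_4: k=1: 0+2024+18·23·15=8234; k=2: 12006+870+18·29·15=20706; k=3: 2162+0+18·2·15=2702 → min 2702 | A_2..A_5: k=2: 0+2640+23·29·30=22650; k=3: 1334+900+23·2·30=3614; k=4: 2024+0+23·15·30=12374 → min 3614 | A_3..A_6: k=3: 0+2160+29·2·21=3378; k=4: 870+9450+29·15·21=19455; k=5: 2640+0+29·30·21=20910 → min 3378.
Length 5: A_1..A_5: k=1: 0+3614+18·23·30=16034; k=2: 12006+2640+18·29·30=30306; k=3: 2162+900+18·2·30=4142; k=4: 2702+0+18·15·30=10802 → min 4142 | A_2..A_6: k=2: 0+3378+23·29·21=17385; k=3: 1334+2160+23·2·21=4460; k=4: 2024+9450+23·15·21=18719; k=5: 3614+0+23·30·21=18104 → min 4460.
Length 6: A_1..A_6: k=1: 0+4460+18·23·21=13154; k=2: 12006+3378+18·29·21=26346; k=3: 2162+2160+18·2·21=5078; k=4: 2702+9450+18·15·21=17822; k=5: 4142+0+18·30·21=15482 → min 5078.
Optimal order: ((A_1 × (A_2 × A_3)) × ((A_4 × A_5) × A_6)) with cost 5078.

5078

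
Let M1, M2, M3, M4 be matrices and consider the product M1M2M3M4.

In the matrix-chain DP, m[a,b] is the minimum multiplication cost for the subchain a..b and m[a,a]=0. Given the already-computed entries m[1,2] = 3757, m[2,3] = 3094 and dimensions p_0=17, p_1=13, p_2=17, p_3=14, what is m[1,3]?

m[1,3] = min over k∈[1,2] of m[1,k]+m[k+1,3]+p_{0}·p_k·p_{3}.
k=1: 0 + 3094 + 17·13·14 = 6188; k=2: 3757 + 0 + 17·17·14 = 7803.
Minimum: 6188 at k=1.

6188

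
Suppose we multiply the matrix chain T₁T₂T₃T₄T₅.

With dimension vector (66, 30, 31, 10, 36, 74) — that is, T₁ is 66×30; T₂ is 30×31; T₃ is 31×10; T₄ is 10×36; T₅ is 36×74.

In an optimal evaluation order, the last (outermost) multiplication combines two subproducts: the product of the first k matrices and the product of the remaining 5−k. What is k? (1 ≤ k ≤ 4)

Adjacent pairs: T₁T₂ = 66·30·31 = 61380; T₂T₃ = 30·31·10 = 9300; T₃T₄ = 31·10·36 = 11160; T₄T₅ = 10·36·74 = 26640.
Length 3: T₁..T₃: k=1: 0+9300+66·30·10=29100; k=2: 61380+0+66·31·10=81840 → min 29100 | T₂..T₄: k=2: 0+11160+30·31·36=44640; k=3: 9300+0+30·10·36=20100 → min 20100 | T₃..T₅: k=3: 0+26640+31·10·74=49580; k=4: 11160+0+31·36·74=93744 → min 49580.
Length 4: T₁..T₄: k=1: 0+20100+66·30·36=91380; k=2: 61380+11160+66·31·36=146196; k=3: 29100+0+66·10·36=52860 → min 52860 | T₂..T₅: k=2: 0+49580+30·31·74=118400; k=3: 9300+26640+30·10·74=58140; k=4: 20100+0+30·36·74=100020 → min 58140.
Top-level splits: k=1: (T₁..T₁)·(T₂..T₅) → 0+58140+66·30·74 = 204660; k=2: (T₁..T₂)·(T₃..T₅) → 61380+49580+66·31·74 = 262364; k=3: (T₁..T₃)·(T₄..T₅) → 29100+26640+66·10·74 = 104580; k=4: (T₁..T₄)·(T₅..T₅) → 52860+0+66·36·74 = 228684.
Best split is after T₃, i.e. k = 3.

3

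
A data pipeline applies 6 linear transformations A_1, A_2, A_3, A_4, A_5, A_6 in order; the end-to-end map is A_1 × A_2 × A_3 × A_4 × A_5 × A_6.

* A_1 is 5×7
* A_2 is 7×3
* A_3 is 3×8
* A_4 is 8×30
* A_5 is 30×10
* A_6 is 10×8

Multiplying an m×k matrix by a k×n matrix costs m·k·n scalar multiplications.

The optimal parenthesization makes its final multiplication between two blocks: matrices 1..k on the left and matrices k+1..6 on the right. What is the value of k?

2

Adjacent pairs: A_1A_2 = 5·7·3 = 105; A_2A_3 = 7·3·8 = 168; A_3A_4 = 3·8·30 = 720; A_4A_5 = 8·30·10 = 2400; A_5A_6 = 30·10·8 = 2400.
Length 3: A_1..A_3: k=1: 0+168+5·7·8=448; k=2: 105+0+5·3·8=225 → min 225 | A_2..A_4: k=2: 0+720+7·3·30=1350; k=3: 168+0+7·8·30=1848 → min 1350 | A_3..A_5: k=3: 0+2400+3·8·10=2640; k=4: 720+0+3·30·10=1620 → min 1620 | A_4..A_6: k=4: 0+2400+8·30·8=4320; k=5: 2400+0+8·10·8=3040 → min 3040.
Length 4: A_1..A_4: k=1: 0+1350+5·7·30=2400; k=2: 105+720+5·3·30=1275; k=3: 225+0+5·8·30=1425 → min 1275 | A_2..A_5: k=2: 0+1620+7·3·10=1830; k=3: 168+2400+7·8·10=3128; k=4: 1350+0+7·30·10=3450 → min 1830 | A_3..A_6: k=3: 0+3040+3·8·8=3232; k=4: 720+2400+3·30·8=3840; k=5: 1620+0+3·10·8=1860 → min 1860.
Length 5: A_1..A_5: k=1: 0+1830+5·7·10=2180; k=2: 105+1620+5·3·10=1875; k=3: 225+2400+5·8·10=3025; k=4: 1275+0+5·30·10=2775 → min 1875 | A_2..A_6: k=2: 0+1860+7·3·8=2028; k=3: 168+3040+7·8·8=3656; k=4: 1350+2400+7·30·8=5430; k=5: 1830+0+7·10·8=2390 → min 2028.
Top-level splits: k=1: (A_1..A_1)·(A_2..A_6) → 0+2028+5·7·8 = 2308; k=2: (A_1..A_2)·(A_3..A_6) → 105+1860+5·3·8 = 2085; k=3: (A_1..A_3)·(A_4..A_6) → 225+3040+5·8·8 = 3585; k=4: (A_1..A_4)·(A_5..A_6) → 1275+2400+5·30·8 = 4875; k=5: (A_1..A_5)·(A_6..A_6) → 1875+0+5·10·8 = 2275.
Best split is after A_2, i.e. k = 2.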